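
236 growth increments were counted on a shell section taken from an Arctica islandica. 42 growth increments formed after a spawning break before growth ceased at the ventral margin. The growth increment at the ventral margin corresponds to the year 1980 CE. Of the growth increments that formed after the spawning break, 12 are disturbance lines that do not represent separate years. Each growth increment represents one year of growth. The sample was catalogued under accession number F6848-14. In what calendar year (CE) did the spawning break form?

There are 42 growth increments younger than the spawning break.
Excluding 12 false growth increments: 42 − 12 = 30.
1980 − 30 = 1950 CE.

1950 CE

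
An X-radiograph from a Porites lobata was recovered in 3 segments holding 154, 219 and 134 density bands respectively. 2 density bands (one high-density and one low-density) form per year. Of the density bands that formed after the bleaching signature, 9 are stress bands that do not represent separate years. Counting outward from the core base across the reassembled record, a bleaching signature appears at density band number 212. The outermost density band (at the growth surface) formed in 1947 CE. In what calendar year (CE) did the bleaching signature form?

1804 CE

Total density bands = 154 + 219 + 134 = 507.
The bleaching signature sits at density band 212 from the core base, so 507 − 212 = 295 density bands formed after it.
Excluding 9 false density bands: 295 − 9 = 286.
With 2 density bands per year, 286 / 2 = 143 years.
The density band at the growth surface is 1947 CE, so the bleaching signature dates to 1947 − 143 = 1804 CE.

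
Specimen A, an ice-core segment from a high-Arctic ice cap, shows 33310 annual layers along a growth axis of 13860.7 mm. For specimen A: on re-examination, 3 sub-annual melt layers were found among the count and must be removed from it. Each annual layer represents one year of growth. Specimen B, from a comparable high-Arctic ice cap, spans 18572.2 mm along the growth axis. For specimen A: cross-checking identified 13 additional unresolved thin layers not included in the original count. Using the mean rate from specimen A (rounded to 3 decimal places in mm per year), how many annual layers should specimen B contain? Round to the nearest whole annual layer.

Specimen A: after corrections the count is 33310 − 3 + 13 = 33320 annual layers.
A: Mean rate = 13860.7 mm / 33320 years ≈ 0.416 mm/yr.
Specimen B: 18572.2 mm / 0.416 mm per year = 44644.71 years ≈ 44645 annual layers.

44645 annual layers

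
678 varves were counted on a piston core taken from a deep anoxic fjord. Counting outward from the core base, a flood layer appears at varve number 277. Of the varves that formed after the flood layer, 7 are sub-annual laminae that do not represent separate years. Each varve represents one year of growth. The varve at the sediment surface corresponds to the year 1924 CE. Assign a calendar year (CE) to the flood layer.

1530 CE

The flood layer sits at varve 277 from the core base, so 678 − 277 = 401 varves formed after it.
401 − 7 false = 394 true varves after the flood layer.
1924 − 394 = 1530 CE.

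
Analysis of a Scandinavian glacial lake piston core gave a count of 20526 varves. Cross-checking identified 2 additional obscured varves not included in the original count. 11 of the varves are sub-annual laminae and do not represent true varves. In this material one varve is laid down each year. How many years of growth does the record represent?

True varve count = 20526 − 11 + 2 = 20517.
One varve per year makes the duration 20517 years.

20517 years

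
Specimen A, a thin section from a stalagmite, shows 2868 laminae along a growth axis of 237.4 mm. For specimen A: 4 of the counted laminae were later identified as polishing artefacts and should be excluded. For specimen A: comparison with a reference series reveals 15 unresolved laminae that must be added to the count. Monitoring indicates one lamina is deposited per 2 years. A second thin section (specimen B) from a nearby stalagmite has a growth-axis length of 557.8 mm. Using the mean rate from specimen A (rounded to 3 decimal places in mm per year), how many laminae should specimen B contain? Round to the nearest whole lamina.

Specimen A: after corrections the count is 2868 − 4 + 15 = 2879 laminae.
Specimen A: multiplying by 2 years per lamina: 2879 × 2 = 5758 years.
A: Extension rate ≈ 237.4 / 5758 = 0.041 mm/year.
Specimen B: 557.8 mm / 0.041 mm per year = 13604.88 years; at 2 years per lamina that is 13604.88 / 2 ≈ 6802 laminae.

6802 laminae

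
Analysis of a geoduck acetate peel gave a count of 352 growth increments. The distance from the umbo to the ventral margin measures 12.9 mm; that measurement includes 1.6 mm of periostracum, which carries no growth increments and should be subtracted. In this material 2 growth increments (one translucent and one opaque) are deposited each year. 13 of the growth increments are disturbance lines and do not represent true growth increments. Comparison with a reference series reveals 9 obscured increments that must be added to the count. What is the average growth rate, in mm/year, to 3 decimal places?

0.065 mm/year

True growth increment count = 352 − 13 + 9 = 348.
348 growth increments at 2 per year is 348 / 2 = 174 years.
The growth record spans 12.9 − 1.6 = 11.3 mm.
Extension rate ≈ 11.3 / 174 = 0.065 mm/year.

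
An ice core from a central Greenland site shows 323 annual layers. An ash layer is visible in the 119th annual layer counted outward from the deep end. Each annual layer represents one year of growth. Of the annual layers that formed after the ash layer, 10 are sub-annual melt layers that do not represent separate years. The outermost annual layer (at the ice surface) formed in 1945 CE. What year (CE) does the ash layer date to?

1751 CE

Between annual layer 119 and the ice surface there are 323 − 119 = 204 annual layers.
204 − 10 false = 194 true annual layers after the ash layer.
Counting back 194 years from 1945 CE places the ash layer in 1945 − 194 = 1751 CE.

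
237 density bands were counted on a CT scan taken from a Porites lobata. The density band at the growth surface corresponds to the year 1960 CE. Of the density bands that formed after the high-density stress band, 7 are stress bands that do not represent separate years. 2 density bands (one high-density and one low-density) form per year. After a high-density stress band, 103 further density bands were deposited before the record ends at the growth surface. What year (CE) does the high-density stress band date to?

1912 CE

103 density bands post-date the high-density stress band.
Excluding 7 false density bands: 103 − 7 = 96.
Dividing by 2 density bands per year: 96 / 2 = 48 years.
Counting back 48 years from 1960 CE places the high-density stress band in 1960 − 48 = 1912 CE.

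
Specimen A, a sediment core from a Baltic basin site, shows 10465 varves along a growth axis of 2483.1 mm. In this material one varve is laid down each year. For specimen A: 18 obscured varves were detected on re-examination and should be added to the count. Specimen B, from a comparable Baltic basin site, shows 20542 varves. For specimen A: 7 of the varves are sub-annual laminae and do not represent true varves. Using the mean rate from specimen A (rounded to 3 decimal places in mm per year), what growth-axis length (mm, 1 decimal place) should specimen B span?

4868.5 mm

Specimen A: correcting the raw count gives 10465 − 7 + 18 = 10476 true varves.
A: 2483.1 mm over 10476 years gives 2483.1 / 10476 ≈ 0.237 mm/yr.
For B, 0.237 mm/year × 20542 years = 4868.5 mm.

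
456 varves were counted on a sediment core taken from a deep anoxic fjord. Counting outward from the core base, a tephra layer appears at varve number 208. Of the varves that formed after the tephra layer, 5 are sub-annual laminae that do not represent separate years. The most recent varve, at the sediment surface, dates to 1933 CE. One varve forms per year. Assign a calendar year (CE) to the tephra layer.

Between varve 208 and the sediment surface there are 456 − 208 = 248 varves.
Excluding 5 false varves: 248 − 5 = 243.
The varve at the sediment surface is 1933 CE, so the tephra layer dates to 1933 − 243 = 1690 CE.

1690 CE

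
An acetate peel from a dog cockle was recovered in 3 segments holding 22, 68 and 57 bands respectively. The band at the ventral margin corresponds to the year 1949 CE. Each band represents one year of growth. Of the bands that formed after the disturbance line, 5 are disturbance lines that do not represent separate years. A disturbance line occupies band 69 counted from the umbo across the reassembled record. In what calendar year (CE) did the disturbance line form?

1876 CE

Total bands = 22 + 68 + 57 = 147.
Between band 69 and the ventral margin there are 147 − 69 = 78 bands.
78 − 5 false = 73 true bands after the disturbance line.
1949 − 73 = 1876 CE.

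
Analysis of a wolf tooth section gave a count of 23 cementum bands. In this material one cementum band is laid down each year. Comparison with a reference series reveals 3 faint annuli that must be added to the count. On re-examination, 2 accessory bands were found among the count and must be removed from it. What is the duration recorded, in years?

24 years

After corrections the count is 23 − 2 + 3 = 24 cementum bands.
At one cementum band per year, that is 24 years.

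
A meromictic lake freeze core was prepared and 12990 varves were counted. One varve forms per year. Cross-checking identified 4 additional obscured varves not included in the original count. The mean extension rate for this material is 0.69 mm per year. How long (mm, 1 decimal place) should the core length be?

Adjusted count: 12990 + 4 = 12994 varves.
Predicted length = 0.69 mm/year × 12994 years = 8965.9 mm.

8965.9 mm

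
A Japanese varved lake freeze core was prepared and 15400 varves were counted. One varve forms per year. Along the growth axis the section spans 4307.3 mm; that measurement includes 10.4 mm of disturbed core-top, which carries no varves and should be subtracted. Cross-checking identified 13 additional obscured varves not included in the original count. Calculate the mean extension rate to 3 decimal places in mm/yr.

After corrections the count is 15400 + 13 = 15413 varves.
The growth record spans 4307.3 − 10.4 = 4296.9 mm.
Extension rate ≈ 4296.9 / 15413 = 0.279 mm/yr.

0.279 mm/yr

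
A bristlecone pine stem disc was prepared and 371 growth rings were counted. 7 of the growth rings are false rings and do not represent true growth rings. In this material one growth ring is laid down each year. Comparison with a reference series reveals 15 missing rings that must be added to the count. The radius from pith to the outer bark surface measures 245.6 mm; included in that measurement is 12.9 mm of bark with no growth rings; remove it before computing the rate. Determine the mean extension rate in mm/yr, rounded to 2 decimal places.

True growth ring count = 371 − 7 + 15 = 379.
The growth record spans 245.6 − 12.9 = 232.7 mm.
Mean rate = 232.7 mm / 379 years ≈ 0.61 mm/yr.

0.61 mm/yr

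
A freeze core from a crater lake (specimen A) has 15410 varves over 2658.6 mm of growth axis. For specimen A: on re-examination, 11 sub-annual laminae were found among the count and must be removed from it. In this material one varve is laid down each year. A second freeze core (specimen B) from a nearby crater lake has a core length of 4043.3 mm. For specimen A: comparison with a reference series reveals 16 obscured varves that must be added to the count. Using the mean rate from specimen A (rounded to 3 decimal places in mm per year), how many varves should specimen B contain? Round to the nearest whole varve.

23508 varves

Specimen A: after corrections the count is 15410 − 11 + 16 = 15415 varves.
A: Extension rate ≈ 2658.6 / 15415 = 0.172 mm/year.
Specimen B: 4043.3 mm / 0.172 mm per year = 23507.56 years ≈ 23508 varves.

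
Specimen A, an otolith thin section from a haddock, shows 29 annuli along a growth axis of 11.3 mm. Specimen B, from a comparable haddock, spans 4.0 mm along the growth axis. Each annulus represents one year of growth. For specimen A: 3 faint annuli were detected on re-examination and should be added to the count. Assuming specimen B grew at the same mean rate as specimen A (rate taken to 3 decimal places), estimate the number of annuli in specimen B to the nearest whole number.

Specimen A: after corrections the count is 29 + 3 = 32 annuli.
A: 11.3 mm over 32 years gives 11.3 / 32 ≈ 0.353 mm per year.
For B, 4.0 / 0.353 = 11.33 years ≈ 11 annuli.

11 annuli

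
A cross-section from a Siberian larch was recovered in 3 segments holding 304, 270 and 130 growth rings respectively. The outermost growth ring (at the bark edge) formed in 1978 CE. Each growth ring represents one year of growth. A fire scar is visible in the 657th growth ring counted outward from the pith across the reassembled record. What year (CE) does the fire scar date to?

Total growth rings = 304 + 270 + 130 = 704.
The fire scar sits at growth ring 657 from the pith, so 704 − 657 = 47 growth rings formed after it.
The growth ring at the bark edge is 1978 CE, so the fire scar dates to 1978 − 47 = 1931 CE.

1931 CE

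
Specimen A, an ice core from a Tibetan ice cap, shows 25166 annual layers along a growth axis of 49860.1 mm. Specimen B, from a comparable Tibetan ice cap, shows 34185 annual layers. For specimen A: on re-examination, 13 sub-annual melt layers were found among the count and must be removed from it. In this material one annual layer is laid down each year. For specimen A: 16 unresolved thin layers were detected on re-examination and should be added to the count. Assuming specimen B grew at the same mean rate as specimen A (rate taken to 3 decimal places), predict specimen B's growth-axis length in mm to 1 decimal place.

Specimen A: true annual layer count = 25166 − 13 + 16 = 25169.
A: 49860.1 mm over 25169 years gives 49860.1 / 25169 ≈ 1.981 mm per year.
Length of B = 1.981 × 34185 = 67720.5 mm.

67720.5 mm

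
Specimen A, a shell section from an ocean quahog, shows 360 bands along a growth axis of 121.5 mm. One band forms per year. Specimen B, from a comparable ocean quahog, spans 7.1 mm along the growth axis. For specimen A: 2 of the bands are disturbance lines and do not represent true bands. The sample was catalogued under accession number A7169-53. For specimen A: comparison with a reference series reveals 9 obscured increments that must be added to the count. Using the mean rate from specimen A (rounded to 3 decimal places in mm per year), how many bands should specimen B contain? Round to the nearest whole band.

Specimen A: adjusted count: 360 − 2 + 9 = 367 bands.
A: 121.5 mm over 367 years gives 121.5 / 367 ≈ 0.331 mm/year.
B spans 7.1 / 0.331 = 21.45 years ≈ 21 bands.

21 bands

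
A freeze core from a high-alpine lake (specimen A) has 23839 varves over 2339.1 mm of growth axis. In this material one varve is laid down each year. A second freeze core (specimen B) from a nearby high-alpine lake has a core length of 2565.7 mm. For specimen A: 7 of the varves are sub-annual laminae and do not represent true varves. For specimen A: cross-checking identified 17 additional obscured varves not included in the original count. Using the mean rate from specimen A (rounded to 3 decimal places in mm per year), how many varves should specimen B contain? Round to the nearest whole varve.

26181 varves

Specimen A: after corrections the count is 23839 − 7 + 17 = 23849 varves.
A: Extension rate ≈ 2339.1 / 23849 = 0.098 mm per year.
B spans 2565.7 / 0.098 = 26180.61 years ≈ 26181 varves.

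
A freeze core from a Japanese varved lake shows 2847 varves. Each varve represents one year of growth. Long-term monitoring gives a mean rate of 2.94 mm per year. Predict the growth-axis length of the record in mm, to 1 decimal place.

The record spans 2847 years at 2.94 mm per year.
Length ≈ 2.94 × 2847 = 8370.2 mm.

8370.2 mm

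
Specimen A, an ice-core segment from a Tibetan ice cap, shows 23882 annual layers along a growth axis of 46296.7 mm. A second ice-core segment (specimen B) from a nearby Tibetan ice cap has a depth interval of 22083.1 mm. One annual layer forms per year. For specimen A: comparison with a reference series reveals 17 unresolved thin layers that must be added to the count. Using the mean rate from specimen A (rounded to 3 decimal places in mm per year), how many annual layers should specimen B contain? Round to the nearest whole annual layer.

Specimen A: correcting the raw count gives 23882 + 17 = 23899 true annual layers.
A: Mean rate = 46296.7 mm / 23899 years ≈ 1.937 mm/year.
For B, 22083.1 / 1.937 = 11400.67 years ≈ 11401 annual layers.

11401 annual layers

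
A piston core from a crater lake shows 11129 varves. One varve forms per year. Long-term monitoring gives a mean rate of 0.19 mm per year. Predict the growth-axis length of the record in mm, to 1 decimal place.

The record spans 11129 years at 0.19 mm per year.
Length ≈ 0.19 × 11129 = 2114.5 mm.

2114.5 mm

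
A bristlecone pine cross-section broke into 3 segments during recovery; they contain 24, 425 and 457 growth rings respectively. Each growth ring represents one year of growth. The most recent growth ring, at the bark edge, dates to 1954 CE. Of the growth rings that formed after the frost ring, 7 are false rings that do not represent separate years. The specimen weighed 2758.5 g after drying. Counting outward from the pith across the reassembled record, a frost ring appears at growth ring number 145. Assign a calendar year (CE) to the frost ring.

Total growth rings = 24 + 425 + 457 = 906.
Between growth ring 145 and the bark edge there are 906 − 145 = 761 growth rings.
Removing the 7 false growth rings leaves 761 − 7 = 754 true growth rings beyond the frost ring.
Counting back 754 years from 1954 CE places the frost ring in 1954 − 754 = 1200 CE.

1200 CE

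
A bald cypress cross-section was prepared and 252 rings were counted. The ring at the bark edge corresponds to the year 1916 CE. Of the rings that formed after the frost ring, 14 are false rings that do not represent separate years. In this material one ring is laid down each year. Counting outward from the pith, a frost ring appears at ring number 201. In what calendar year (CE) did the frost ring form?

The frost ring sits at ring 201 from the pith, so 252 − 201 = 51 rings formed after it.
Removing the 14 false rings leaves 51 − 14 = 37 true rings beyond the frost ring.
Counting back 37 years from 1916 CE places the frost ring in 1916 − 37 = 1879 CE.

1879 CE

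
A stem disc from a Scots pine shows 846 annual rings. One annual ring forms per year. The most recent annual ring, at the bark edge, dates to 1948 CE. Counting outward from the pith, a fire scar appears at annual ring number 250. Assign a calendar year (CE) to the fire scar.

1352 CE

The fire scar sits at annual ring 250 from the pith, so 846 − 250 = 596 annual rings formed after it.
Counting back 596 years from 1948 CE places the fire scar in 1948 − 596 = 1352 CE.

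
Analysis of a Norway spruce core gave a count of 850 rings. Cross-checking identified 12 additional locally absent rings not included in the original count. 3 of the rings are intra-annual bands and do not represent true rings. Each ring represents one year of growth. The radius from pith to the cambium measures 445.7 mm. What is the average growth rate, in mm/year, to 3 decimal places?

Correcting the raw count gives 850 − 3 + 12 = 859 true rings.
Mean rate = 445.7 mm / 859 years ≈ 0.519 mm/year.

0.519 mm/year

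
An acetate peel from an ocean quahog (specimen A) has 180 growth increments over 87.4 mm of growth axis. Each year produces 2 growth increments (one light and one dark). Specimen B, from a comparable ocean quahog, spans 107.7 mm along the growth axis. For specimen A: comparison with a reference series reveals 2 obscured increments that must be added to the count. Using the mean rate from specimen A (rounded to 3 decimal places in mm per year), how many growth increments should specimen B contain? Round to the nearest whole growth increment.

224 growth increments

Specimen A: true growth increment count = 180 + 2 = 182.
Specimen A: 182 growth increments at 2 per year is 182 / 2 = 91 years.
A: Extension rate ≈ 87.4 / 91 = 0.960 mm/year.
B spans 107.7 / 0.960 = 112.19 years; at 2 growth increments per year that is 112.19 × 2 ≈ 224 growth increments.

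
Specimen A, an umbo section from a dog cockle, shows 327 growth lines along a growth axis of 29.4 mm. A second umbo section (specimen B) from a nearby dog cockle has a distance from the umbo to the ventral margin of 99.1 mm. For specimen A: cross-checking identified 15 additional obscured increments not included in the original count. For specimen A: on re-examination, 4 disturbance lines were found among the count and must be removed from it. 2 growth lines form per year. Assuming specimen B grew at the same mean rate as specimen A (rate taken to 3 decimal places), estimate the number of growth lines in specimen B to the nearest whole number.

1139 growth lines

Specimen A: after corrections the count is 327 − 4 + 15 = 338 growth lines.
Specimen A: with 2 growth lines per year, 338 / 2 = 169 years.
A: 29.4 mm over 169 years gives 29.4 / 169 ≈ 0.174 mm/year.
Specimen B: 99.1 mm / 0.174 mm per year = 569.54 years; at 2 growth lines per year that is 569.54 × 2 ≈ 1139 growth lines.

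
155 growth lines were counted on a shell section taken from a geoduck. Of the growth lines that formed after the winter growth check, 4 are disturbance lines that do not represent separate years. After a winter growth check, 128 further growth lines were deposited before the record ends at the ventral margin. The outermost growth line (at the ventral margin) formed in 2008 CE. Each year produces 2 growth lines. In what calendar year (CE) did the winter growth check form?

128 growth lines formed after the winter growth check.
Excluding 4 false growth lines: 128 − 4 = 124.
124 growth lines at 2 per year is 124 / 2 = 62 years.
Counting back 62 years from 2008 CE places the winter growth check in 2008 − 62 = 1946 CE.

1946 CE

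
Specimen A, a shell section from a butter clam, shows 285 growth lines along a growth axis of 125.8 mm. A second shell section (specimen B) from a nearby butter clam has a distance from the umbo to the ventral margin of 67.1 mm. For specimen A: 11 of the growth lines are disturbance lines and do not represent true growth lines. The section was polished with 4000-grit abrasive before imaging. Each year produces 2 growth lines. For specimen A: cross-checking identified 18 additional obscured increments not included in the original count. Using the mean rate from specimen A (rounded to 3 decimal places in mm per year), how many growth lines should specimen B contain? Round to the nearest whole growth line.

Specimen A: adjusted count: 285 − 11 + 18 = 292 growth lines.
Specimen A: dividing by 2 growth lines per year: 292 / 2 = 146 years.
A: Extension rate ≈ 125.8 / 146 = 0.862 mm/year.
B spans 67.1 / 0.862 = 77.84 years; at 2 growth lines per year that is 77.84 × 2 ≈ 156 growth lines.

156 growth lines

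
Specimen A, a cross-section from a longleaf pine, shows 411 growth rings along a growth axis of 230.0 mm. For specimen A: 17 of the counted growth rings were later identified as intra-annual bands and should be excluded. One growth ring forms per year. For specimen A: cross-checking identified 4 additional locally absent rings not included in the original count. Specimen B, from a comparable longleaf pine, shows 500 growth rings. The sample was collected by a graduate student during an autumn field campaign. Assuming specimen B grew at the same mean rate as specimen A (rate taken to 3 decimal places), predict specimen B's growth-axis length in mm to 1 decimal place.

Specimen A: true growth ring count = 411 − 17 + 4 = 398.
A: 230.0 mm over 398 years gives 230.0 / 398 ≈ 0.578 mm/yr.
For B, 0.578 mm/year × 500 years = 289.0 mm.

289.0 mm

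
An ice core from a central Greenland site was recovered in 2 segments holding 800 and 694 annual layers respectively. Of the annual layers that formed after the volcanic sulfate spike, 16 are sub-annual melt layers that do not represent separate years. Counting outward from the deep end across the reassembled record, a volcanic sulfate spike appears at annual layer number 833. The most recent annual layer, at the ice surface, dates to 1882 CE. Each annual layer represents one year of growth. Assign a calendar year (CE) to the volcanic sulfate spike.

Total annual layers = 800 + 694 = 1494.
Between annual layer 833 and the ice surface there are 1494 − 833 = 661 annual layers.
661 − 16 false = 645 true annual layers after the volcanic sulfate spike.
Counting back 645 years from 1882 CE places the volcanic sulfate spike in 1882 − 645 = 1237 CE.

1237 CE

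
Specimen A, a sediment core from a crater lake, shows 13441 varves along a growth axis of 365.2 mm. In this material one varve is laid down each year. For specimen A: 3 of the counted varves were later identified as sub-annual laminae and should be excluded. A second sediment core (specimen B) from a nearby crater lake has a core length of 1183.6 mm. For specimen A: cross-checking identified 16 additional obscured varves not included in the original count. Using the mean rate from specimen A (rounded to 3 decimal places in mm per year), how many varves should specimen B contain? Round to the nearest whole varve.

Specimen A: correcting the raw count gives 13441 − 3 + 16 = 13454 true varves.
A: Mean rate = 365.2 mm / 13454 years ≈ 0.027 mm/yr.
B spans 1183.6 / 0.027 = 43837.04 years ≈ 43837 varves.

43837 varves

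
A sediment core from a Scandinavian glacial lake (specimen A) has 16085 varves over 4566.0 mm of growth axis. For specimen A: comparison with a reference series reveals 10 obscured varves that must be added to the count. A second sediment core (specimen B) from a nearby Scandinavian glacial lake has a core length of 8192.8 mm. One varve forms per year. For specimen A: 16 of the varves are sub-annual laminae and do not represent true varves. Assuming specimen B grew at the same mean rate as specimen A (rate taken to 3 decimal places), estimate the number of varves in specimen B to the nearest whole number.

Specimen A: after corrections the count is 16085 − 16 + 10 = 16079 varves.
A: Extension rate ≈ 4566.0 / 16079 = 0.284 mm per year.
B spans 8192.8 / 0.284 = 28847.89 years ≈ 28848 varves.

28848 varves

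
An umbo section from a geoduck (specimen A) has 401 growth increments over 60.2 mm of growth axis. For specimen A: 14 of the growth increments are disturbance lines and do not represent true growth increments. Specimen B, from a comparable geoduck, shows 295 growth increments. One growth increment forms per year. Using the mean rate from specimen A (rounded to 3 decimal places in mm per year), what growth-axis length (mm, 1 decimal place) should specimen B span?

46.0 mm

Specimen A: true growth increment count = 401 − 14 = 387.
A: 60.2 mm over 387 years gives 60.2 / 387 ≈ 0.156 mm per year.
Length of B = 0.156 × 295 = 46.0 mm.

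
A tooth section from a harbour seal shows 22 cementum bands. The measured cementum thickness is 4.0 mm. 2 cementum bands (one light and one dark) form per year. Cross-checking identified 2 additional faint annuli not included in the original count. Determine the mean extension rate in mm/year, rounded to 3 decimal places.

0.333 mm/year

True cementum band count = 22 + 2 = 24.
24 cementum bands at 2 per year is 24 / 2 = 12 years.
Mean rate = 4.0 mm / 12 years ≈ 0.333 mm/year.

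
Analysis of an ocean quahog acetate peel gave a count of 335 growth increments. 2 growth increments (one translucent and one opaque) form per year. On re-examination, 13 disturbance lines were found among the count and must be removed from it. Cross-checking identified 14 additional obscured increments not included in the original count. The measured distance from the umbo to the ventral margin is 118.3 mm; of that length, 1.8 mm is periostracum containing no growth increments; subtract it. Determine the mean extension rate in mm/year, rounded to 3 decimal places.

Adjusted count: 335 − 13 + 14 = 336 growth increments.
With 2 growth increments per year, 336 / 2 = 168 years.
The growth record spans 118.3 − 1.8 = 116.5 mm.
Mean rate = 116.5 mm / 168 years ≈ 0.693 mm/year.

0.693 mm/year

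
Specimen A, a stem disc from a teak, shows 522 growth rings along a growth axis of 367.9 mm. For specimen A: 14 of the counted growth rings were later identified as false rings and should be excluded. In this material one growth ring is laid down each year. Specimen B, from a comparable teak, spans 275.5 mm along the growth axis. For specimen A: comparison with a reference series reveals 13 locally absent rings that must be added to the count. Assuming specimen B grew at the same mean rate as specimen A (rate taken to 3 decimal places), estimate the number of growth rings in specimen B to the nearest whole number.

390 growth rings

Specimen A: after corrections the count is 522 − 14 + 13 = 521 growth rings.
A: Mean rate = 367.9 mm / 521 years ≈ 0.706 mm per year.
For B, 275.5 / 0.706 = 390.23 years ≈ 390 growth rings.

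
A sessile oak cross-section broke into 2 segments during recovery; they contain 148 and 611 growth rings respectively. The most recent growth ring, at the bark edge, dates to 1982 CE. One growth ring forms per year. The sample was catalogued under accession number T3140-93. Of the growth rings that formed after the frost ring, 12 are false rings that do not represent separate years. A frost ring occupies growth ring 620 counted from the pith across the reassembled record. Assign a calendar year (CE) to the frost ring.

Total growth rings = 148 + 611 = 759.
Between growth ring 620 and the bark edge there are 759 − 620 = 139 growth rings.
Removing the 12 false growth rings leaves 139 − 12 = 127 true growth rings beyond the frost ring.
The growth ring at the bark edge is 1982 CE, so the frost ring dates to 1982 − 127 = 1855 CE.

1855 CE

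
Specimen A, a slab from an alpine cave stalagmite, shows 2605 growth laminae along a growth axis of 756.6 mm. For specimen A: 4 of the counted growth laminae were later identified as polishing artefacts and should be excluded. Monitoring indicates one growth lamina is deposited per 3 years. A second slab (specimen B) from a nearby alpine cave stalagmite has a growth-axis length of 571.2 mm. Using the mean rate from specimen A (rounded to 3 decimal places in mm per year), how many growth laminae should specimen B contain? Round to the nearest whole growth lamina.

Specimen A: adjusted count: 2605 − 4 = 2601 growth laminae.
Specimen A: multiplying by 3 years per growth lamina: 2601 × 3 = 7803 years.
A: Extension rate ≈ 756.6 / 7803 = 0.097 mm/yr.
For B, 571.2 / 0.097 = 5888.66 years; at 3 years per growth lamina that is 5888.66 / 3 ≈ 1963 growth laminae.

1963 growth laminae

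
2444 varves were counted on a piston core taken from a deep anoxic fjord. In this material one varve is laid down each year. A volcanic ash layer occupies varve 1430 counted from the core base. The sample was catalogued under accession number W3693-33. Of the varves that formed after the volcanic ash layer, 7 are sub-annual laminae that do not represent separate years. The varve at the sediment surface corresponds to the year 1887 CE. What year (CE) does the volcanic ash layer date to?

880 CE

Between varve 1430 and the sediment surface there are 2444 − 1430 = 1014 varves.
Removing the 7 false varves leaves 1014 − 7 = 1007 true varves beyond the volcanic ash layer.
Counting back 1007 years from 1887 CE places the volcanic ash layer in 1887 − 1007 = 880 CE.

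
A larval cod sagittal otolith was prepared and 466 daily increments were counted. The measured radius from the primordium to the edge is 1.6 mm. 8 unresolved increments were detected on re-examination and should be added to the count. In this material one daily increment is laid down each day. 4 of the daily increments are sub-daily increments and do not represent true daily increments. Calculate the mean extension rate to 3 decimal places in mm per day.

0.003 mm per day

After corrections the count is 466 − 4 + 8 = 470 daily increments.
Mean rate = 1.6 mm / 470 days ≈ 0.003 mm per day.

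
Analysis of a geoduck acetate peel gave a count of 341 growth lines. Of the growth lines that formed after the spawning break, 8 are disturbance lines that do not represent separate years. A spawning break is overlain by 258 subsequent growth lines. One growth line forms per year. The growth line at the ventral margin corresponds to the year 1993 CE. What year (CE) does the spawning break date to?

258 growth lines post-date the spawning break.
Removing the 8 false growth lines leaves 258 − 8 = 250 true growth lines beyond the spawning break.
Counting back 250 years from 1993 CE places the spawning break in 1993 − 250 = 1743 CE.

1743 CE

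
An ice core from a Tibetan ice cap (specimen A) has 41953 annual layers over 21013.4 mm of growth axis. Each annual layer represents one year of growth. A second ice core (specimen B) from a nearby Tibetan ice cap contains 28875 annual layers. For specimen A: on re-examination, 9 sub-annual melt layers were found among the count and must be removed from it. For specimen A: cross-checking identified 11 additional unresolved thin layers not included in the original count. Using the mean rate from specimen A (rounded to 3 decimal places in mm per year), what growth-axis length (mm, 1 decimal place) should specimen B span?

14466.4 mm

Specimen A: adjusted count: 41953 − 9 + 11 = 41955 annual layers.
A: Mean rate = 21013.4 mm / 41955 years ≈ 0.501 mm per year.
B's length ≈ 0.501 × 28875 = 14466.4 mm.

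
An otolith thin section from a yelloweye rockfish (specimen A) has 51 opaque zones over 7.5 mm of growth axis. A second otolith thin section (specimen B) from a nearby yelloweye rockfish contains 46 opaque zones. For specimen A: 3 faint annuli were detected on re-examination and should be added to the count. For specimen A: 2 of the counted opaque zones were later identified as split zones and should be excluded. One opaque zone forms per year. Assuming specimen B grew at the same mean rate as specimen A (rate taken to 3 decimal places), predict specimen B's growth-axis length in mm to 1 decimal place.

6.6 mm

Specimen A: adjusted count: 51 − 2 + 3 = 52 opaque zones.
A: Mean rate = 7.5 mm / 52 years ≈ 0.144 mm per year.
B's length ≈ 0.144 × 46 = 6.6 mm.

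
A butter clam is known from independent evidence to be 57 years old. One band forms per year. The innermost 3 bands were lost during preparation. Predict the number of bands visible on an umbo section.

Expected bands over 57 years: 57.
Subtracting the 3 bands not captured gives 57 − 3 = 54 bands in the record.

54 bands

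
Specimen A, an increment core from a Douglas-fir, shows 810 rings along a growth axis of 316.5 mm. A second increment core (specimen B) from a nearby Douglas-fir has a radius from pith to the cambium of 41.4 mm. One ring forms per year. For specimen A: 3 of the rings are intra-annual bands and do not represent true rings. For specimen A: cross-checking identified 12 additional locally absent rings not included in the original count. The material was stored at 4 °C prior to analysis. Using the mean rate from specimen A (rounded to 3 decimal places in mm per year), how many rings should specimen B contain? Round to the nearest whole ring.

107 rings

Specimen A: true ring count = 810 − 3 + 12 = 819.
A: Mean rate = 316.5 mm / 819 years ≈ 0.386 mm/yr.
B spans 41.4 / 0.386 = 107.25 years ≈ 107 rings.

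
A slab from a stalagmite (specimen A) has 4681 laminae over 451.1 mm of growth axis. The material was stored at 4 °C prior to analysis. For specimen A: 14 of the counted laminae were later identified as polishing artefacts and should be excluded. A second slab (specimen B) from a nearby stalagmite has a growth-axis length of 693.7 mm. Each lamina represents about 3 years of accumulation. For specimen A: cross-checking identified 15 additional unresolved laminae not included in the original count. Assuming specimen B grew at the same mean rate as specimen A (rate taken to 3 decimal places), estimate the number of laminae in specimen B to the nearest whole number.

7226 laminae

Specimen A: true lamina count = 4681 − 14 + 15 = 4682.
Specimen A: 4682 laminae at 3 years each span 4682 × 3 = 14046 years.
A: 451.1 mm over 14046 years gives 451.1 / 14046 ≈ 0.032 mm/year.
Specimen B: 693.7 mm / 0.032 mm per year = 21678.12 years; at 3 years per lamina that is 21678.12 / 3 ≈ 7226 laminae.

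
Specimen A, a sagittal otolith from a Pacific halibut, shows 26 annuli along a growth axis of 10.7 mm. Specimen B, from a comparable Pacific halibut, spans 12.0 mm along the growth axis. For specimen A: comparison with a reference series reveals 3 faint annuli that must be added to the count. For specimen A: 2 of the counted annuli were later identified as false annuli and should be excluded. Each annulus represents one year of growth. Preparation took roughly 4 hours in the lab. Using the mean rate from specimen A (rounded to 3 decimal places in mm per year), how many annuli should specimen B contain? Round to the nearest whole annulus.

30 annuli

Specimen A: true annulus count = 26 − 2 + 3 = 27.
A: Mean rate = 10.7 mm / 27 years ≈ 0.396 mm/year.
B spans 12.0 / 0.396 = 30.30 years ≈ 30 annuli.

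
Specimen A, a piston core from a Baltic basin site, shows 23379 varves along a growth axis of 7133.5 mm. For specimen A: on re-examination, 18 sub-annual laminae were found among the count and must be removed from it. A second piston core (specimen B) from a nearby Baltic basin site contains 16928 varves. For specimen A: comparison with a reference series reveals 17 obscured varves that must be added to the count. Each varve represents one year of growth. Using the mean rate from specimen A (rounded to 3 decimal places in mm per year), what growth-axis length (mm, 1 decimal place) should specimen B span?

5163.0 mm

Specimen A: adjusted count: 23379 − 18 + 17 = 23378 varves.
A: Extension rate ≈ 7133.5 / 23378 = 0.305 mm/yr.
B's length ≈ 0.305 × 16928 = 5163.0 mm.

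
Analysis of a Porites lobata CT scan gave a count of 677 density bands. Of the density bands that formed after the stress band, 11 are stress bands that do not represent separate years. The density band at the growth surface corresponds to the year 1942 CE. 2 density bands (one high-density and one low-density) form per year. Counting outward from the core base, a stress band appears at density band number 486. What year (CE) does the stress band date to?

The stress band sits at density band 486 from the core base, so 677 − 486 = 191 density bands formed after it.
Removing the 11 false density bands leaves 191 − 11 = 180 true density bands beyond the stress band.
180 density bands at 2 per year is 180 / 2 = 90 years.
The density band at the growth surface is 1942 CE, so the stress band dates to 1942 − 90 = 1852 CE.

1852 CE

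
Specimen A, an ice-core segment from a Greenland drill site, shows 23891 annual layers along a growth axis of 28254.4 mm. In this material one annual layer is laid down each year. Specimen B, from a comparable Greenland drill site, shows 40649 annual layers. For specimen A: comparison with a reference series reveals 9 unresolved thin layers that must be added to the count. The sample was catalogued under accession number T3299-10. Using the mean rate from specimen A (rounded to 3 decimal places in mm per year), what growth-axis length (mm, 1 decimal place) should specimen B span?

48047.1 mm

Specimen A: true annual layer count = 23891 + 9 = 23900.
A: Extension rate ≈ 28254.4 / 23900 = 1.182 mm/year.
B's length ≈ 1.182 × 40649 = 48047.1 mm.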